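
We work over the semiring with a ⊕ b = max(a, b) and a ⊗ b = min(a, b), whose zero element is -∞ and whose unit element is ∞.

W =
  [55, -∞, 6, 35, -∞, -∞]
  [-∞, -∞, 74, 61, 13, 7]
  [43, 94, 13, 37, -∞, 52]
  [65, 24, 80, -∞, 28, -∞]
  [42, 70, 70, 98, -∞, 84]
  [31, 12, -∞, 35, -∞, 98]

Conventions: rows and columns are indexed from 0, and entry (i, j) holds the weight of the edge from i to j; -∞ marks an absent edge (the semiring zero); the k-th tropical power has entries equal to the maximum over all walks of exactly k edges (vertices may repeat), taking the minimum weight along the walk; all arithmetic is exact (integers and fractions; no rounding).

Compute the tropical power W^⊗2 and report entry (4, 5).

W^⊗2:
  [55, 24, 35, 35, 28, 6]
  [61, 74, 61, 37, 28, 52]
  [43, 24, 74, 61, 28, 52]
  [55, 80, 28, 37, 13, 52]
  [65, 70, 80, 61, 28, 84]
  [35, 24, 35, 35, 28, 98]
Key observation: the optimum is the walk 4->5->5, with weight 84 min 98 = 84.
Optimal value attained by: walk 4->5->5.
Answer: (W^⊗2)[4][5] = 84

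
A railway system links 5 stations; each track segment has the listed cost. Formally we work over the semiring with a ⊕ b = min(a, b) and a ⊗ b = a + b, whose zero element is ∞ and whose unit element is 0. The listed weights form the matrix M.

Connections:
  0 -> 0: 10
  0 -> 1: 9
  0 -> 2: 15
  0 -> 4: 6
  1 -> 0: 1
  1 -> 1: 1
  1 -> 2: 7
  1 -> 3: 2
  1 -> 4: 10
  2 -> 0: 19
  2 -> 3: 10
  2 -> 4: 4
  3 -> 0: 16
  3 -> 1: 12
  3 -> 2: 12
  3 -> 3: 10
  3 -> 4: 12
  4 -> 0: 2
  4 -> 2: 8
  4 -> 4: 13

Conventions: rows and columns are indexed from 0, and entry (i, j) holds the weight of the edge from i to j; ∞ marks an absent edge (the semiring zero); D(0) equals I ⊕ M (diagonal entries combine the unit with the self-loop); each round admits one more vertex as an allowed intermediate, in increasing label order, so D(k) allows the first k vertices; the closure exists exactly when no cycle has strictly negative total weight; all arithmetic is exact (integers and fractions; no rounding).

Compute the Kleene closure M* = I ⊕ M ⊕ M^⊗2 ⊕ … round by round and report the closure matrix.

D(0):
  [0, 9, 15, ∞, 6]
  [1, 0, 7, 2, 10]
  [19, ∞, 0, 10, 4]
  [16, 12, 12, 0, 12]
  [2, ∞, 8, ∞, 0]
D(1):
  [0, 9, 15, ∞, 6]
  [1, 0, 7, 2, 7]
  [19, 28, 0, 10, 4]
  [16, 12, 12, 0, 12]
  [2, 11, 8, ∞, 0]
D(2):
  [0, 9, 15, 11, 6]
  [1, 0, 7, 2, 7]
  [19, 28, 0, 10, 4]
  [13, 12, 12, 0, 12]
  [2, 11, 8, 13, 0]
D(3):
  [0, 9, 15, 11, 6]
  [1, 0, 7, 2, 7]
  [19, 28, 0, 10, 4]
  [13, 12, 12, 0, 12]
  [2, 11, 8, 13, 0]
D(4):
  [0, 9, 15, 11, 6]
  [1, 0, 7, 2, 7]
  [19, 22, 0, 10, 4]
  [13, 12, 12, 0, 12]
  [2, 11, 8, 13, 0]
D(5):
  [0, 9, 14, 11, 6]
  [1, 0, 7, 2, 7]
  [6, 15, 0, 10, 4]
  [13, 12, 12, 0, 12]
  [2, 11, 8, 13, 0]
Answer: M* = [[0, 9, 14, 11, 6], [1, 0, 7, 2, 7], [6, 15, 0, 10, 4], [13, 12, 12, 0, 12], [2, 11, 8, 13, 0]]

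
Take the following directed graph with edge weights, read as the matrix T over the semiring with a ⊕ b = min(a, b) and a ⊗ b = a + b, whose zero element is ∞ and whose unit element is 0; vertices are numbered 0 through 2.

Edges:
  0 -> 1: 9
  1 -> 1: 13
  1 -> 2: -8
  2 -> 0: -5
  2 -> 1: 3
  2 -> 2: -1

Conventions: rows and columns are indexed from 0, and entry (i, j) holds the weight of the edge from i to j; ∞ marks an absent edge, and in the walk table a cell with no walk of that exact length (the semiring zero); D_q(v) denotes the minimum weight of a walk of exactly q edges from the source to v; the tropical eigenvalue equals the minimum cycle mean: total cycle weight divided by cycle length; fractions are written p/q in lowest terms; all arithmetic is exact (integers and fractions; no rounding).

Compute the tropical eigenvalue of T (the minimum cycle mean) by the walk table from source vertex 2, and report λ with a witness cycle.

q=0: [∞, ∞, 0]
q=1: [-5, 3, -1]
q=2: [-6, 2, -5]
q=3: [-10, -2, -6]
Optimal cycle mean attained by: cycle 1->2->1, total (-8) + 3, length 2.
Answer: λ = -5/2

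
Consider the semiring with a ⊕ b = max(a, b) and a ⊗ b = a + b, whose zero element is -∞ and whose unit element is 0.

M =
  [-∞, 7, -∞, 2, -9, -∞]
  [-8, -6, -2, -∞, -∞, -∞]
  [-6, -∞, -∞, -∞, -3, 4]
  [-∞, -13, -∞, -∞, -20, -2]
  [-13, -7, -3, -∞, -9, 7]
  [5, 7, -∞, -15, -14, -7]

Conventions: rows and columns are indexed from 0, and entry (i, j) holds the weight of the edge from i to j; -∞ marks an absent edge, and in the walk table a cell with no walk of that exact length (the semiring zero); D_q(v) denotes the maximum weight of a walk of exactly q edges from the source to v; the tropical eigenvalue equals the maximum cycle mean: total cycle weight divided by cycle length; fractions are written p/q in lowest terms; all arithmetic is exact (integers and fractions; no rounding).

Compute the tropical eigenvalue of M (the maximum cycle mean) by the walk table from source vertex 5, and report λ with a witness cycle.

q=0: [-∞, -∞, -∞, -∞, -∞, 0]
q=1: [5, 7, -∞, -15, -14, -7]
q=2: [-1, 12, 5, 7, -4, -7]
q=3: [4, 6, 10, 1, 2, 9]
q=4: [14, 16, 4, 6, 7, 14]
q=5: [19, 21, 14, 16, 5, 14]
q=6: [19, 26, 19, 21, 11, 18]
Optimal cycle mean attained by: cycle 0->1->2->5->0, total 7 + (-2) + 4 + 5, length 4.
Answer: λ = 7/2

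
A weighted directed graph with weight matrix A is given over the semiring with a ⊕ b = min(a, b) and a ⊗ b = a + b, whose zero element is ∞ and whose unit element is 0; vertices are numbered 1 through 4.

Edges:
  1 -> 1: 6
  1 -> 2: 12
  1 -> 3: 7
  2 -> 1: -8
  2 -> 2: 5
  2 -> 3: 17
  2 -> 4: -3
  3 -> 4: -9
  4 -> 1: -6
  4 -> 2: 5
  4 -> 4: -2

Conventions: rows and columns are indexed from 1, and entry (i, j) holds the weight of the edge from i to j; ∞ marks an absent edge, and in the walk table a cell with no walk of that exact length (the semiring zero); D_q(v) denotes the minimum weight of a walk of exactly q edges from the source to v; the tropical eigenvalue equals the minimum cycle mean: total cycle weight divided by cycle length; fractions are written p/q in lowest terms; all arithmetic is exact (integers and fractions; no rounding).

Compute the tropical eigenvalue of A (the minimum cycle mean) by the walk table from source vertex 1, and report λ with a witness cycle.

q=0: [0, ∞, ∞, ∞]
q=1: [6, 12, 7, ∞]
q=2: [4, 17, 13, -2]
q=3: [-8, 3, 11, -4]
q=4: [-10, 1, -1, -6]
Optimal cycle mean attained by: cycle 1->3->4->1, total 7 + (-9) + (-6), length 3.
Answer: λ = -8/3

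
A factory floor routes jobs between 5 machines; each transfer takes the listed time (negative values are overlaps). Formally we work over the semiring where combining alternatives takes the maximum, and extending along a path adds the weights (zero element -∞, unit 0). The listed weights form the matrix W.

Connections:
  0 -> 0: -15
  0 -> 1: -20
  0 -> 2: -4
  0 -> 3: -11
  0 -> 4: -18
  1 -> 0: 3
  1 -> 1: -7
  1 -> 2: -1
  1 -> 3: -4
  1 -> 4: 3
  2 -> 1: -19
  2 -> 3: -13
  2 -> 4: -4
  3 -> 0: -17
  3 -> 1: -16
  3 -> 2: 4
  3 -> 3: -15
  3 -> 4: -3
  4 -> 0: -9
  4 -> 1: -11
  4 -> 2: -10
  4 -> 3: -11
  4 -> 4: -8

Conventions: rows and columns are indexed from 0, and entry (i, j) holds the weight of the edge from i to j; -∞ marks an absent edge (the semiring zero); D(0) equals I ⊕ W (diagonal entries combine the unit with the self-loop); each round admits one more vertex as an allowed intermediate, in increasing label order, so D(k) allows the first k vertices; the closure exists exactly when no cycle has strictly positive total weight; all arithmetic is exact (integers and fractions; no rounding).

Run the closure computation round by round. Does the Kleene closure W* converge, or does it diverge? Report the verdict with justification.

D(0):
  [0, -20, -4, -11, -18]
  [3, 0, -1, -4, 3]
  [-∞, -19, 0, -13, -4]
  [-17, -16, 4, 0, -3]
  [-9, -11, -10, -11, 0]
D(1):
  [0, -20, -4, -11, -18]
  [3, 0, -1, -4, 3]
  [-∞, -19, 0, -13, -4]
  [-17, -16, 4, 0, -3]
  [-9, -11, -10, -11, 0]
D(2):
  [0, -20, -4, -11, -17]
  [3, 0, -1, -4, 3]
  [-16, -19, 0, -13, -4]
  [-13, -16, 4, 0, -3]
  [-8, -11, -10, -11, 0]
D(3):
  [0, -20, -4, -11, -8]
  [3, 0, -1, -4, 3]
  [-16, -19, 0, -13, -4]
  [-12, -15, 4, 0, 0]
  [-8, -11, -10, -11, 0]
D(4):
  [0, -20, -4, -11, -8]
  [3, 0, 0, -4, 3]
  [-16, -19, 0, -13, -4]
  [-12, -15, 4, 0, 0]
  [-8, -11, -7, -11, 0]
D(5):
  [0, -19, -4, -11, -8]
  [3, 0, 0, -4, 3]
  [-12, -15, 0, -13, -4]
  [-8, -11, 4, 0, 0]
  [-8, -11, -7, -11, 0]
Key observation: every diagonal entry stays at the unit through all rounds, so no improving cycle exists.
Answer: CONVERGES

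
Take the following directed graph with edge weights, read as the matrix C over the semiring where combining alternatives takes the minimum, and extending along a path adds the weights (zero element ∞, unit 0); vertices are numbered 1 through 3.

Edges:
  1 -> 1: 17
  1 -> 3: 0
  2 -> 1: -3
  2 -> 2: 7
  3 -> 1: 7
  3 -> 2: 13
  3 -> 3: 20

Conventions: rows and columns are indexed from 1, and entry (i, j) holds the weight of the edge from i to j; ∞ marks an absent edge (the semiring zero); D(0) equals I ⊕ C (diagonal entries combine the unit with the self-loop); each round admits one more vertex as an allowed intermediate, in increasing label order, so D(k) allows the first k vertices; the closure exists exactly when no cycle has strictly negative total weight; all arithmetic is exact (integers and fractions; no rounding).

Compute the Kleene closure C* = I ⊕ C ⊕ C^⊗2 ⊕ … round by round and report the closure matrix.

D(0):
  [0, ∞, 0]
  [-3, 0, ∞]
  [7, 13, 0]
D(1):
  [0, ∞, 0]
  [-3, 0, -3]
  [7, 13, 0]
D(2):
  [0, ∞, 0]
  [-3, 0, -3]
  [7, 13, 0]
D(3):
  [0, 13, 0]
  [-3, 0, -3]
  [7, 13, 0]
Answer: C* = [[0, 13, 0], [-3, 0, -3], [7, 13, 0]]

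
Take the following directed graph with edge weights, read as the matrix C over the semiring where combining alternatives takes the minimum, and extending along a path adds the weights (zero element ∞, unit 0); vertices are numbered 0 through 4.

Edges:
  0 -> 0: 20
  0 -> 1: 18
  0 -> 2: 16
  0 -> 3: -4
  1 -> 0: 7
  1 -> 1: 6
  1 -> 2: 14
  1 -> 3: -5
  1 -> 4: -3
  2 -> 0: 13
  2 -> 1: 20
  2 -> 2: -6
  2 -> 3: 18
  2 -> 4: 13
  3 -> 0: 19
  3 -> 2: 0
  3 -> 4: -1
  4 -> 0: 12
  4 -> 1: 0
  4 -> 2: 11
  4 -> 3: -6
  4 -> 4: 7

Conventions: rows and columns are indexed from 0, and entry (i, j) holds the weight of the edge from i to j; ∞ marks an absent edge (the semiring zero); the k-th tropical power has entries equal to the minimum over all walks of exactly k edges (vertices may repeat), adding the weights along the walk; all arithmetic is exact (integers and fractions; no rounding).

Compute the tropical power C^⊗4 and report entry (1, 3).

C^⊗2:
  [15, 24, -4, 13, -5]
  [9, -3, -5, -9, -6]
  [7, 13, -12, 7, 7]
  [11, -1, -6, -7, 6]
  [7, 6, -6, -5, -7]
C^⊗3:
  [7, -5, -10, -11, 2]
  [4, -6, -11, -12, -10]
  [1, 7, -18, 1, 1]
  [6, 5, -12, -6, -8]
  [5, -7, -12, -13, -6]
C^⊗4:
  [2, 1, -16, -10, -12]
  [1, -10, -17, -16, -13]
  [-5, 1, -24, -5, -5]
  [1, -8, -18, -14, -7]
  [0, -6, -18, -12, -14]
Key observation: the optimum is the walk 1->4->3->4->3, with weight (-3) + (-6) + (-1) + (-6) = -16.
Optimal value attained by: walk 1->4->3->4->3.
Answer: (C^⊗4)[1][3] = -16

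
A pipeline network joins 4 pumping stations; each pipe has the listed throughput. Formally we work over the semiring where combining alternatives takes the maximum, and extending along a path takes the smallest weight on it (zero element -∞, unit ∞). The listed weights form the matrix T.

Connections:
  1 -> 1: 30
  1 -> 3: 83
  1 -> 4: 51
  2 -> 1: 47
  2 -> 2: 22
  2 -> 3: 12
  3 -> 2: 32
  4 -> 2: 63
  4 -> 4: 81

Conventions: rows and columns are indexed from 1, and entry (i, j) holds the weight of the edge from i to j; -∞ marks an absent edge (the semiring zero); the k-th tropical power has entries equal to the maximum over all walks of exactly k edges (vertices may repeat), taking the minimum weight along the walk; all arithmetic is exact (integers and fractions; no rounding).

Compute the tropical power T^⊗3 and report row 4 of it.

T^⊗2:
  [30, 51, 30, 51]
  [30, 22, 47, 47]
  [32, 22, 12, -∞]
  [47, 63, 12, 81]
T^⊗3:
  [47, 51, 30, 51]
  [30, 47, 30, 47]
  [30, 22, 32, 32]
  [47, 63, 47, 81]
Answer: row 4 of T^⊗3 = [47, 63, 47, 81]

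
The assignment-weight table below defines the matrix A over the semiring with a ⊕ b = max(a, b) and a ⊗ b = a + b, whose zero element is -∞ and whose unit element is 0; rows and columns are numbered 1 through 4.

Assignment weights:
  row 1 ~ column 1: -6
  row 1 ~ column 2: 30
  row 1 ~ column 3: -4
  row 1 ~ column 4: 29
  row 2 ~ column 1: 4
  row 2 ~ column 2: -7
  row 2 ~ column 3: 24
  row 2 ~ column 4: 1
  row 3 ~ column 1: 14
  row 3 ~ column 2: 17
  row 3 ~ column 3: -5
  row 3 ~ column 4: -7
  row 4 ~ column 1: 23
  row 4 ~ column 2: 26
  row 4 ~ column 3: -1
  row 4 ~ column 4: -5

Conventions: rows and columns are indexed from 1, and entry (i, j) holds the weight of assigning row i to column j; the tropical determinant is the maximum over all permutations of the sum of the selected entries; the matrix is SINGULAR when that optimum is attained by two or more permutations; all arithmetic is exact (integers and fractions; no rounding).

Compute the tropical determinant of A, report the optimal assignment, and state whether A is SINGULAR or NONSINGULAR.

σ = (1, 2, 3, 4): (-6) + (-7) + (-5) + (-5) = -23
σ = (1, 2, 4, 3): (-6) + (-7) + (-7) + (-1) = -21
σ = (1, 3, 2, 4): (-6) + 24 + 17 + (-5) = 30
σ = (1, 3, 4, 2): (-6) + 24 + (-7) + 26 = 37
σ = (1, 4, 2, 3): (-6) + 1 + 17 + (-1) = 11
σ = (1, 4, 3, 2): (-6) + 1 + (-5) + 26 = 16
σ = (2, 1, 3, 4): 30 + 4 + (-5) + (-5) = 24
σ = (2, 1, 4, 3): 30 + 4 + (-7) + (-1) = 26
σ = (2, 3, 1, 4): 30 + 24 + 14 + (-5) = 63
σ = (2, 3, 4, 1): 30 + 24 + (-7) + 23 = 70
σ = (2, 4, 1, 3): 30 + 1 + 14 + (-1) = 44
σ = (2, 4, 3, 1): 30 + 1 + (-5) + 23 = 49
σ = (3, 1, 2, 4): (-4) + 4 + 17 + (-5) = 12
σ = (3, 1, 4, 2): (-4) + 4 + (-7) + 26 = 19
σ = (3, 2, 1, 4): (-4) + (-7) + 14 + (-5) = -2
σ = (3, 2, 4, 1): (-4) + (-7) + (-7) + 23 = 5
σ = (3, 4, 1, 2): (-4) + 1 + 14 + 26 = 37
σ = (3, 4, 2, 1): (-4) + 1 + 17 + 23 = 37
σ = (4, 1, 2, 3): 29 + 4 + 17 + (-1) = 49
σ = (4, 1, 3, 2): 29 + 4 + (-5) + 26 = 54
σ = (4, 2, 1, 3): 29 + (-7) + 14 + (-1) = 35
σ = (4, 2, 3, 1): 29 + (-7) + (-5) + 23 = 40
σ = (4, 3, 1, 2): 29 + 24 + 14 + 26 = 93
σ = (4, 3, 2, 1): 29 + 24 + 17 + 23 = 93
Optimal value attained by: σ = (4, 3, 1, 2).
Answer: det⊕(A) = 93; verdict: SINGULAR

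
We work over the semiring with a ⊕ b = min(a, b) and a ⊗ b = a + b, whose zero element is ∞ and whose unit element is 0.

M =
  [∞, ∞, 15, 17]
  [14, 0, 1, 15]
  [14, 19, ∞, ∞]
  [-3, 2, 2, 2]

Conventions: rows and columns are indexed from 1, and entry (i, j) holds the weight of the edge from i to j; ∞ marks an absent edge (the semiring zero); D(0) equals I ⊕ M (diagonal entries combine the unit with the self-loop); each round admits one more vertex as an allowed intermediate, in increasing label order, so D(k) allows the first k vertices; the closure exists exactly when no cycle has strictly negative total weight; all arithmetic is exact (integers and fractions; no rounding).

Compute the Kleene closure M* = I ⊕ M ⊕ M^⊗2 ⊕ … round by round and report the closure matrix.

D(0):
  [0, ∞, 15, 17]
  [14, 0, 1, 15]
  [14, 19, 0, ∞]
  [-3, 2, 2, 0]
D(1):
  [0, ∞, 15, 17]
  [14, 0, 1, 15]
  [14, 19, 0, 31]
  [-3, 2, 2, 0]
D(2):
  [0, ∞, 15, 17]
  [14, 0, 1, 15]
  [14, 19, 0, 31]
  [-3, 2, 2, 0]
D(3):
  [0, 34, 15, 17]
  [14, 0, 1, 15]
  [14, 19, 0, 31]
  [-3, 2, 2, 0]
D(4):
  [0, 19, 15, 17]
  [12, 0, 1, 15]
  [14, 19, 0, 31]
  [-3, 2, 2, 0]
Answer: M* = [[0, 19, 15, 17], [12, 0, 1, 15], [14, 19, 0, 31], [-3, 2, 2, 0]]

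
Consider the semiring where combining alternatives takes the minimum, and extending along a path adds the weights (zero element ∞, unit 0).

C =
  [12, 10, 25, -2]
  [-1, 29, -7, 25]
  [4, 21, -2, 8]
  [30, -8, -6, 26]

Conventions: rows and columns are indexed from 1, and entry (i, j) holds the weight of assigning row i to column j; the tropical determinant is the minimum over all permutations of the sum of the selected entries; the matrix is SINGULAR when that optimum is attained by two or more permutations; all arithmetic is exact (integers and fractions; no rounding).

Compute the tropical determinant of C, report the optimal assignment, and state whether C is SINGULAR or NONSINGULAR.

σ = (1, 2, 3, 4): 12 + 29 + (-2) + 26 = 65
σ = (1, 2, 4, 3): 12 + 29 + 8 + (-6) = 43
σ = (1, 3, 2, 4): 12 + (-7) + 21 + 26 = 52
σ = (1, 3, 4, 2): 12 + (-7) + 8 + (-8) = 5
σ = (1, 4, 2, 3): 12 + 25 + 21 + (-6) = 52
σ = (1, 4, 3, 2): 12 + 25 + (-2) + (-8) = 27
σ = (2, 1, 3, 4): 10 + (-1) + (-2) + 26 = 33
σ = (2, 1, 4, 3): 10 + (-1) + 8 + (-6) = 11
σ = (2, 3, 1, 4): 10 + (-7) + 4 + 26 = 33
σ = (2, 3, 4, 1): 10 + (-7) + 8 + 30 = 41
σ = (2, 4, 1, 3): 10 + 25 + 4 + (-6) = 33
σ = (2, 4, 3, 1): 10 + 25 + (-2) + 30 = 63
σ = (3, 1, 2, 4): 25 + (-1) + 21 + 26 = 71
σ = (3, 1, 4, 2): 25 + (-1) + 8 + (-8) = 24
σ = (3, 2, 1, 4): 25 + 29 + 4 + 26 = 84
σ = (3, 2, 4, 1): 25 + 29 + 8 + 30 = 92
σ = (3, 4, 1, 2): 25 + 25 + 4 + (-8) = 46
σ = (3, 4, 2, 1): 25 + 25 + 21 + 30 = 101
σ = (4, 1, 2, 3): (-2) + (-1) + 21 + (-6) = 12
σ = (4, 1, 3, 2): (-2) + (-1) + (-2) + (-8) = -13
σ = (4, 2, 1, 3): (-2) + 29 + 4 + (-6) = 25
σ = (4, 2, 3, 1): (-2) + 29 + (-2) + 30 = 55
σ = (4, 3, 1, 2): (-2) + (-7) + 4 + (-8) = -13
σ = (4, 3, 2, 1): (-2) + (-7) + 21 + 30 = 42
Optimal value attained by: σ = (4, 1, 3, 2).
Answer: det⊕(C) = -13; verdict: SINGULAR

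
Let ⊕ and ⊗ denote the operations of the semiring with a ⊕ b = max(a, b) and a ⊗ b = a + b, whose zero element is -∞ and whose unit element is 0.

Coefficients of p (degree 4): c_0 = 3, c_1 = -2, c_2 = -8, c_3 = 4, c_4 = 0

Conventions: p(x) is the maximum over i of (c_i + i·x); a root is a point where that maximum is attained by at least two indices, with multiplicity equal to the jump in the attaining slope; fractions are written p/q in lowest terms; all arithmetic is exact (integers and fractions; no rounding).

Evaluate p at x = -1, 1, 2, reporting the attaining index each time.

p(-1) = max(3+0·(-1)=3, -2+1·(-1)=-3, -8+2·(-1)=-10, 4+3·(-1)=1, 0+4·(-1)=-4) = 3 (attained by i=0)
p(1) = max(3+0·1=3, -2+1·1=-1, -8+2·1=-6, 4+3·1=7, 0+4·1=4) = 7 (attained by i=3)
p(2) = max(3+0·2=3, -2+1·2=0, -8+2·2=-4, 4+3·2=10, 0+4·2=8) = 10 (attained by i=3)
Answer: p(-1) = 3; p(1) = 7; p(2) = 10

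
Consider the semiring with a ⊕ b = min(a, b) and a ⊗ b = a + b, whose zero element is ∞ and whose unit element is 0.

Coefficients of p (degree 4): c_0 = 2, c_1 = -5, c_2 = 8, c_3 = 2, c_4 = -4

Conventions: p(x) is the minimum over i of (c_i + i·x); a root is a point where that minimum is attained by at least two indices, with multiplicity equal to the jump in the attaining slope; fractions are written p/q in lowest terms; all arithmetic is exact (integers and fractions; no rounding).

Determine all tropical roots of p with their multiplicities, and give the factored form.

hull edge (i=0, c=2) to (i=1, c=-5): slope -7, span 1
hull edge (i=1, c=-5) to (i=4, c=-4): slope 1/3, span 3
Factored form: p(x) = -4 ⊗ (x ⊕ (-1/3)) ⊗ (x ⊕ (-1/3)) ⊗ (x ⊕ (-1/3)) ⊗ (x ⊕ 7)
Answer: roots = -1/3 (mult 3), 7 (mult 1)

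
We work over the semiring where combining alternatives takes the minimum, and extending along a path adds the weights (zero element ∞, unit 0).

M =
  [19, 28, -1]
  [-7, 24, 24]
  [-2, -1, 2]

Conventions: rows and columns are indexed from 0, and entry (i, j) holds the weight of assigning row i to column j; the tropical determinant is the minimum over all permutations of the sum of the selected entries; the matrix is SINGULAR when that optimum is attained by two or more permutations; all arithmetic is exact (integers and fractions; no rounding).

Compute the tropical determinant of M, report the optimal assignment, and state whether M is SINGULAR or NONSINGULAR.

σ = (0, 1, 2): 19 + 24 + 2 = 45
σ = (0, 2, 1): 19 + 24 + (-1) = 42
σ = (1, 0, 2): 28 + (-7) + 2 = 23
σ = (1, 2, 0): 28 + 24 + (-2) = 50
σ = (2, 0, 1): (-1) + (-7) + (-1) = -9
σ = (2, 1, 0): (-1) + 24 + (-2) = 21
Optimal value attained by: σ = (2, 0, 1).
Answer: det⊕(M) = -9; verdict: NONSINGULAR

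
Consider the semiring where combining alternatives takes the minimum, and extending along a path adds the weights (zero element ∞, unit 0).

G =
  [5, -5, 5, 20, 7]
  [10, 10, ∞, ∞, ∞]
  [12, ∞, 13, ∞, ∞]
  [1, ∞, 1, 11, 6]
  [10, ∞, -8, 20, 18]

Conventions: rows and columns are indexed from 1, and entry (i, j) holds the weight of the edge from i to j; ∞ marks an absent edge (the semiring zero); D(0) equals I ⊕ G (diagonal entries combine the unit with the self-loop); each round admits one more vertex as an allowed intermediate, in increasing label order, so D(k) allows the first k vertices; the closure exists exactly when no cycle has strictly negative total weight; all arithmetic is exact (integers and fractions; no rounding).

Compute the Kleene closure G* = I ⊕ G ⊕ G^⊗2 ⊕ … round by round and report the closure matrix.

D(0):
  [0, -5, 5, 20, 7]
  [10, 0, ∞, ∞, ∞]
  [12, ∞, 0, ∞, ∞]
  [1, ∞, 1, 0, 6]
  [10, ∞, -8, 20, 0]
D(1):
  [0, -5, 5, 20, 7]
  [10, 0, 15, 30, 17]
  [12, 7, 0, 32, 19]
  [1, -4, 1, 0, 6]
  [10, 5, -8, 20, 0]
D(2):
  [0, -5, 5, 20, 7]
  [10, 0, 15, 30, 17]
  [12, 7, 0, 32, 19]
  [1, -4, 1, 0, 6]
  [10, 5, -8, 20, 0]
D(3):
  [0, -5, 5, 20, 7]
  [10, 0, 15, 30, 17]
  [12, 7, 0, 32, 19]
  [1, -4, 1, 0, 6]
  [4, -1, -8, 20, 0]
D(4):
  [0, -5, 5, 20, 7]
  [10, 0, 15, 30, 17]
  [12, 7, 0, 32, 19]
  [1, -4, 1, 0, 6]
  [4, -1, -8, 20, 0]
D(5):
  [0, -5, -1, 20, 7]
  [10, 0, 9, 30, 17]
  [12, 7, 0, 32, 19]
  [1, -4, -2, 0, 6]
  [4, -1, -8, 20, 0]
Answer: G* = [[0, -5, -1, 20, 7], [10, 0, 9, 30, 17], [12, 7, 0, 32, 19], [1, -4, -2, 0, 6], [4, -1, -8, 20, 0]]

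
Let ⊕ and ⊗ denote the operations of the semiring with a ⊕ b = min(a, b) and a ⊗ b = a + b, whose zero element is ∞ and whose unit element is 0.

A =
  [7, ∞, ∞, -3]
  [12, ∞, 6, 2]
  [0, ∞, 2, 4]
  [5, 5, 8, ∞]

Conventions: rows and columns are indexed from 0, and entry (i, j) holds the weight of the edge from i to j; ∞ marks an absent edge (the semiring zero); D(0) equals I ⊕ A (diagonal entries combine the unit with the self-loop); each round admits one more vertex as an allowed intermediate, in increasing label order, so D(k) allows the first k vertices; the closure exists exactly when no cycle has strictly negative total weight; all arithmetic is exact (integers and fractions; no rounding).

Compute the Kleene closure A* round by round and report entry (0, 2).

D(0):
  [0, ∞, ∞, -3]
  [12, 0, 6, 2]
  [0, ∞, 0, 4]
  [5, 5, 8, 0]
D(1):
  [0, ∞, ∞, -3]
  [12, 0, 6, 2]
  [0, ∞, 0, -3]
  [5, 5, 8, 0]
D(2):
  [0, ∞, ∞, -3]
  [12, 0, 6, 2]
  [0, ∞, 0, -3]
  [5, 5, 8, 0]
D(3):
  [0, ∞, ∞, -3]
  [6, 0, 6, 2]
  [0, ∞, 0, -3]
  [5, 5, 8, 0]
D(4):
  [0, 2, 5, -3]
  [6, 0, 6, 2]
  [0, 2, 0, -3]
  [5, 5, 8, 0]
Answer: A*[0][2] = 5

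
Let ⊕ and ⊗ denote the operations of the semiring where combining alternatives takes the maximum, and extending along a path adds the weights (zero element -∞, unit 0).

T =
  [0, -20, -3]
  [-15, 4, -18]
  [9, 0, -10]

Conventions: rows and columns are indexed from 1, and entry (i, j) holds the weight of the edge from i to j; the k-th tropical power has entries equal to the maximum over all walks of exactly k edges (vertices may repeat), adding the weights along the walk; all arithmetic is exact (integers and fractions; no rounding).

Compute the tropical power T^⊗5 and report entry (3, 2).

T^⊗2:
  [6, -3, -3]
  [-9, 8, -14]
  [9, 4, 6]
T^⊗3:
  [6, 1, 3]
  [-5, 12, -10]
  [15, 8, 6]
T^⊗4:
  [12, 5, 3]
  [-1, 16, -6]
  [15, 12, 12]
T^⊗5:
  [12, 9, 9]
  [3, 20, -2]
  [21, 16, 12]
Key observation: the optimum is the walk 3->2->2->2->2->2, with weight 0 + 4 + 4 + 4 + 4 = 16.
Optimal value attained by: walk 3->2->2->2->2->2.
Answer: (T^⊗5)[3][2] = 16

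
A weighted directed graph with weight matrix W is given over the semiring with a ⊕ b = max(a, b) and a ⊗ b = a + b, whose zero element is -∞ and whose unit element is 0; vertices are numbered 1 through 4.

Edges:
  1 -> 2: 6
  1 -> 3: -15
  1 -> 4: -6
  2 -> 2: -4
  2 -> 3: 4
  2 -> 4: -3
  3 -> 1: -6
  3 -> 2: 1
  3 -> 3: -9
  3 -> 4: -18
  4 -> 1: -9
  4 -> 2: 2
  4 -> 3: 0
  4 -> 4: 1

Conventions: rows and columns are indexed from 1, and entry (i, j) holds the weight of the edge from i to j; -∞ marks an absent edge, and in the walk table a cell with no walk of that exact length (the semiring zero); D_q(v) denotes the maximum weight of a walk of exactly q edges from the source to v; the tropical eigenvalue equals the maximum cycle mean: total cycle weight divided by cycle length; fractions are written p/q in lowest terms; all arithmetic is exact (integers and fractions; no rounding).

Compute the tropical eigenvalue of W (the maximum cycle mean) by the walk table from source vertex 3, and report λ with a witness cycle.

q=0: [-∞, -∞, 0, -∞]
q=1: [-6, 1, -9, -18]
q=2: [-15, 0, 5, -2]
q=3: [-1, 6, 4, -1]
q=4: [-2, 5, 10, 3]
Optimal cycle mean attained by: cycle 2->3->2, total 4 + 1, length 2.
Answer: λ = 5/2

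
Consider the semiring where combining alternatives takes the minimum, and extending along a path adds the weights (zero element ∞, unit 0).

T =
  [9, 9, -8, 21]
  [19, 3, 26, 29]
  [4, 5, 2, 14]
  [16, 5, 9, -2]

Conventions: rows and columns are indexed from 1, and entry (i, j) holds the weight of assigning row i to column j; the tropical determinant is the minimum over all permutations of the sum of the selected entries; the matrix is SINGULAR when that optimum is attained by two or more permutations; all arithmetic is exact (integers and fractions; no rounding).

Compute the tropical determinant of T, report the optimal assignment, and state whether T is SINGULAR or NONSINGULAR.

σ = (1, 2, 3, 4): 9 + 3 + 2 + (-2) = 12
σ = (1, 2, 4, 3): 9 + 3 + 14 + 9 = 35
σ = (1, 3, 2, 4): 9 + 26 + 5 + (-2) = 38
σ = (1, 3, 4, 2): 9 + 26 + 14 + 5 = 54
σ = (1, 4, 2, 3): 9 + 29 + 5 + 9 = 52
σ = (1, 4, 3, 2): 9 + 29 + 2 + 5 = 45
σ = (2, 1, 3, 4): 9 + 19 + 2 + (-2) = 28
σ = (2, 1, 4, 3): 9 + 19 + 14 + 9 = 51
σ = (2, 3, 1, 4): 9 + 26 + 4 + (-2) = 37
σ = (2, 3, 4, 1): 9 + 26 + 14 + 16 = 65
σ = (2, 4, 1, 3): 9 + 29 + 4 + 9 = 51
σ = (2, 4, 3, 1): 9 + 29 + 2 + 16 = 56
σ = (3, 1, 2, 4): (-8) + 19 + 5 + (-2) = 14
σ = (3, 1, 4, 2): (-8) + 19 + 14 + 5 = 30
σ = (3, 2, 1, 4): (-8) + 3 + 4 + (-2) = -3
σ = (3, 2, 4, 1): (-8) + 3 + 14 + 16 = 25
σ = (3, 4, 1, 2): (-8) + 29 + 4 + 5 = 30
σ = (3, 4, 2, 1): (-8) + 29 + 5 + 16 = 42
σ = (4, 1, 2, 3): 21 + 19 + 5 + 9 = 54
σ = (4, 1, 3, 2): 21 + 19 + 2 + 5 = 47
σ = (4, 2, 1, 3): 21 + 3 + 4 + 9 = 37
σ = (4, 2, 3, 1): 21 + 3 + 2 + 16 = 42
σ = (4, 3, 1, 2): 21 + 26 + 4 + 5 = 56
σ = (4, 3, 2, 1): 21 + 26 + 5 + 16 = 68
Optimal value attained by: σ = (3, 2, 1, 4).
Answer: det⊕(T) = -3; verdict: NONSINGULAR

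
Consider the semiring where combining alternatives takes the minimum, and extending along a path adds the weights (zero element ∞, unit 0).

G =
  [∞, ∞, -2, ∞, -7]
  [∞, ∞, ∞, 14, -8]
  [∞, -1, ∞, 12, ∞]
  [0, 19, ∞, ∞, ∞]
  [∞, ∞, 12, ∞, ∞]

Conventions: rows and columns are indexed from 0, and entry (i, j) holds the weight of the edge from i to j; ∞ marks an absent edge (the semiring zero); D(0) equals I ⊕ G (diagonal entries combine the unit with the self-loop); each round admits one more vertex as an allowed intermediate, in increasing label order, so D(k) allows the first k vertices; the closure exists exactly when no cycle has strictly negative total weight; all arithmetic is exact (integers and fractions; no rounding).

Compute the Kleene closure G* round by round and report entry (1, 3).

D(0):
  [0, ∞, -2, ∞, -7]
  [∞, 0, ∞, 14, -8]
  [∞, -1, 0, 12, ∞]
  [0, 19, ∞, 0, ∞]
  [∞, ∞, 12, ∞, 0]
D(1):
  [0, ∞, -2, ∞, -7]
  [∞, 0, ∞, 14, -8]
  [∞, -1, 0, 12, ∞]
  [0, 19, -2, 0, -7]
  [∞, ∞, 12, ∞, 0]
D(2):
  [0, ∞, -2, ∞, -7]
  [∞, 0, ∞, 14, -8]
  [∞, -1, 0, 12, -9]
  [0, 19, -2, 0, -7]
  [∞, ∞, 12, ∞, 0]
D(3):
  [0, -3, -2, 10, -11]
  [∞, 0, ∞, 14, -8]
  [∞, -1, 0, 12, -9]
  [0, -3, -2, 0, -11]
  [∞, 11, 12, 24, 0]
D(4):
  [0, -3, -2, 10, -11]
  [14, 0, 12, 14, -8]
  [12, -1, 0, 12, -9]
  [0, -3, -2, 0, -11]
  [24, 11, 12, 24, 0]
D(5):
  [0, -3, -2, 10, -11]
  [14, 0, 4, 14, -8]
  [12, -1, 0, 12, -9]
  [0, -3, -2, 0, -11]
  [24, 11, 12, 24, 0]
Answer: G*[1][3] = 14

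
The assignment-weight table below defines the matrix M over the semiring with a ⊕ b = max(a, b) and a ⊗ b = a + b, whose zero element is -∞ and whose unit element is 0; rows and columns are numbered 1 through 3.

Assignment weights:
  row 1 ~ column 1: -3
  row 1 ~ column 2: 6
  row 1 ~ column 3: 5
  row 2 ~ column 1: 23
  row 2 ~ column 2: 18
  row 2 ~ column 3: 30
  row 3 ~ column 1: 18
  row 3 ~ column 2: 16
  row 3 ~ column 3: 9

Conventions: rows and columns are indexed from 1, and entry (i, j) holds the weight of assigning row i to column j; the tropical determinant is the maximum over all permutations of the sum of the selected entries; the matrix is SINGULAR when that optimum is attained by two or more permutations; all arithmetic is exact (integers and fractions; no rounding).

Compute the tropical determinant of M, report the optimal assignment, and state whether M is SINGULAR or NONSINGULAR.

σ = (1, 2, 3): (-3) + 18 + 9 = 24
σ = (1, 3, 2): (-3) + 30 + 16 = 43
σ = (2, 1, 3): 6 + 23 + 9 = 38
σ = (2, 3, 1): 6 + 30 + 18 = 54
σ = (3, 1, 2): 5 + 23 + 16 = 44
σ = (3, 2, 1): 5 + 18 + 18 = 41
Optimal value attained by: σ = (2, 3, 1).
Answer: det⊕(M) = 54; verdict: NONSINGULAR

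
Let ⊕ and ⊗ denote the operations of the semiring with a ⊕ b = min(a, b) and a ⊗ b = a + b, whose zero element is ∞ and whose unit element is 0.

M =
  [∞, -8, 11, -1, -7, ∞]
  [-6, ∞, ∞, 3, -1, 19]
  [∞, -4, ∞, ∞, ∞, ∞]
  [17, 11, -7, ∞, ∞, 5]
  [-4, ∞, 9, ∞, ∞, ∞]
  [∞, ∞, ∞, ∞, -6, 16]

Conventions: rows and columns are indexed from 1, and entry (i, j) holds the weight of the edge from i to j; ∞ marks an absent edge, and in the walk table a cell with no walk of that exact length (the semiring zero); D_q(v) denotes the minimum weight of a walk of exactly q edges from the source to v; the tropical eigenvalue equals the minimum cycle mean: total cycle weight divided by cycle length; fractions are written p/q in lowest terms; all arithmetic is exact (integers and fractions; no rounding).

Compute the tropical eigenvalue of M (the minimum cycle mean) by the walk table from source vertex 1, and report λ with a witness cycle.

q=0: [0, ∞, ∞, ∞, ∞, ∞]
q=1: [∞, -8, 11, -1, -7, ∞]
q=2: [-14, 7, -8, -5, -9, 4]
q=3: [-13, -22, -12, -15, -21, 0]
q=4: [-28, -21, -22, -19, -23, -10]
q=5: [-27, -36, -26, -29, -35, -14]
q=6: [-42, -35, -36, -33, -37, -24]
Optimal cycle mean attained by: cycle 1->2->1, total (-8) + (-6), length 2.
Answer: λ = -7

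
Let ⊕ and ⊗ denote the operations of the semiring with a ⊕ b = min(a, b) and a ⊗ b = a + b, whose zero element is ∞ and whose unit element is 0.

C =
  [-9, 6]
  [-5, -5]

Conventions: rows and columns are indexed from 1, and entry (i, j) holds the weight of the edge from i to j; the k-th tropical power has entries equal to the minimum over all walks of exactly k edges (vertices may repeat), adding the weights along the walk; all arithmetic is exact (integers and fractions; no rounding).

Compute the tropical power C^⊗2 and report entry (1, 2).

C^⊗2:
  [-18, -3]
  [-14, -10]
Key observation: the optimum is the walk 1->1->2, with weight (-9) + 6 = -3.
Optimal value attained by: walk 1->1->2.
Answer: (C^⊗2)[1][2] = -3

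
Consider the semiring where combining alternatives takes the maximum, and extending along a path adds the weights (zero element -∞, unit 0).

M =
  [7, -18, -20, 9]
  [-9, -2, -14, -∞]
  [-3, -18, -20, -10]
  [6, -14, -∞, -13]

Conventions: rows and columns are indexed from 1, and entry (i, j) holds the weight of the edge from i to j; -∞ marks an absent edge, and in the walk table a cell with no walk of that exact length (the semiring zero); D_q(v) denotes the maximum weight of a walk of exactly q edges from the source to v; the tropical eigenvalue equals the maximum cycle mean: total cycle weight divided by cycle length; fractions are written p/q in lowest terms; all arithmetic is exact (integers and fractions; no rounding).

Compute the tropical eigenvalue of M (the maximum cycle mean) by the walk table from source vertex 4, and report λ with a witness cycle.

q=0: [-∞, -∞, -∞, 0]
q=1: [6, -14, -∞, -13]
q=2: [13, -12, -14, 15]
q=3: [21, 1, -7, 22]
q=4: [28, 8, 1, 30]
Optimal cycle mean attained by: cycle 1->4->1, total 9 + 6, length 2.
Answer: λ = 15/2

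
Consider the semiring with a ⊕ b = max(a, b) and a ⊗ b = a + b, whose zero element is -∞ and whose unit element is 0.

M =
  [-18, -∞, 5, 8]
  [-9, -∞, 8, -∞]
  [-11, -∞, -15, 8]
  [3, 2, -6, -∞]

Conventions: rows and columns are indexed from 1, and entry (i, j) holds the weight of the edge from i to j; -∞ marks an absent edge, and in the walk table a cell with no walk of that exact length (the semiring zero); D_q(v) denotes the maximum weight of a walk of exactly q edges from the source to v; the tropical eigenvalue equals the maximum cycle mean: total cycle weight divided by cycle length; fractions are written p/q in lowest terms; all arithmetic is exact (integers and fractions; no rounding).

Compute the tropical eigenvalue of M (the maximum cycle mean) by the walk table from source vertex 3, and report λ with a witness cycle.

q=0: [-∞, -∞, 0, -∞]
q=1: [-11, -∞, -15, 8]
q=2: [11, 10, 2, -3]
q=3: [1, -1, 18, 19]
q=4: [22, 21, 13, 26]
Optimal cycle mean attained by: cycle 2->3->4->2, total 8 + 8 + 2, length 3.
Answer: λ = 6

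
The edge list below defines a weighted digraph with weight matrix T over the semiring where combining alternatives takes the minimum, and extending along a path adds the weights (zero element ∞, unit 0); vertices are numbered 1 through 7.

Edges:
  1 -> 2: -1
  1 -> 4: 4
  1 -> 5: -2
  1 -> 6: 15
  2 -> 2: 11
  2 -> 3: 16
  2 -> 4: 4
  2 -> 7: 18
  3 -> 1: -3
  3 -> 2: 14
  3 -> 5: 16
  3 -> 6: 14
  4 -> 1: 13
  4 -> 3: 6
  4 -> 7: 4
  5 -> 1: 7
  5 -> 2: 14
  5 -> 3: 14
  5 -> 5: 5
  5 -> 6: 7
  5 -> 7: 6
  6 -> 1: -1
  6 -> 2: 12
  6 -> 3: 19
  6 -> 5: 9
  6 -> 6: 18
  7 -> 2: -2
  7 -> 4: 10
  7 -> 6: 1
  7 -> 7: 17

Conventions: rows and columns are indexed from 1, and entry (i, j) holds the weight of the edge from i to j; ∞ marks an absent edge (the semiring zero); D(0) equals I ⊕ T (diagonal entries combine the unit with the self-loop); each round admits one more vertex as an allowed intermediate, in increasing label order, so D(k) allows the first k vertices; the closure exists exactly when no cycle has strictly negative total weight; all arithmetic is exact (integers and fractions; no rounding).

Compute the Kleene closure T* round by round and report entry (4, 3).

D(0):
  [0, -1, ∞, 4, -2, 15, ∞]
  [∞, 0, 16, 4, ∞, ∞, 18]
  [-3, 14, 0, ∞, 16, 14, ∞]
  [13, ∞, 6, 0, ∞, ∞, 4]
  [7, 14, 14, ∞, 0, 7, 6]
  [-1, 12, 19, ∞, 9, 0, ∞]
  [∞, -2, ∞, 10, ∞, 1, 0]
D(1):
  [0, -1, ∞, 4, -2, 15, ∞]
  [∞, 0, 16, 4, ∞, ∞, 18]
  [-3, -4, 0, 1, -5, 12, ∞]
  [13, 12, 6, 0, 11, 28, 4]
  [7, 6, 14, 11, 0, 7, 6]
  [-1, -2, 19, 3, -3, 0, ∞]
  [∞, -2, ∞, 10, ∞, 1, 0]
D(2):
  [0, -1, 15, 3, -2, 15, 17]
  [∞, 0, 16, 4, ∞, ∞, 18]
  [-3, -4, 0, 0, -5, 12, 14]
  [13, 12, 6, 0, 11, 28, 4]
  [7, 6, 14, 10, 0, 7, 6]
  [-1, -2, 14, 2, -3, 0, 16]
  [∞, -2, 14, 2, ∞, 1, 0]
D(3):
  [0, -1, 15, 3, -2, 15, 17]
  [13, 0, 16, 4, 11, 28, 18]
  [-3, -4, 0, 0, -5, 12, 14]
  [3, 2, 6, 0, 1, 18, 4]
  [7, 6, 14, 10, 0, 7, 6]
  [-1, -2, 14, 2, -3, 0, 16]
  [11, -2, 14, 2, 9, 1, 0]
D(4):
  [0, -1, 9, 3, -2, 15, 7]
  [7, 0, 10, 4, 5, 22, 8]
  [-3, -4, 0, 0, -5, 12, 4]
  [3, 2, 6, 0, 1, 18, 4]
  [7, 6, 14, 10, 0, 7, 6]
  [-1, -2, 8, 2, -3, 0, 6]
  [5, -2, 8, 2, 3, 1, 0]
D(5):
  [0, -1, 9, 3, -2, 5, 4]
  [7, 0, 10, 4, 5, 12, 8]
  [-3, -4, 0, 0, -5, 2, 1]
  [3, 2, 6, 0, 1, 8, 4]
  [7, 6, 14, 10, 0, 7, 6]
  [-1, -2, 8, 2, -3, 0, 3]
  [5, -2, 8, 2, 3, 1, 0]
D(6):
  [0, -1, 9, 3, -2, 5, 4]
  [7, 0, 10, 4, 5, 12, 8]
  [-3, -4, 0, 0, -5, 2, 1]
  [3, 2, 6, 0, 1, 8, 4]
  [6, 5, 14, 9, 0, 7, 6]
  [-1, -2, 8, 2, -3, 0, 3]
  [0, -2, 8, 2, -2, 1, 0]
D(7):
  [0, -1, 9, 3, -2, 5, 4]
  [7, 0, 10, 4, 5, 9, 8]
  [-3, -4, 0, 0, -5, 2, 1]
  [3, 2, 6, 0, 1, 5, 4]
  [6, 4, 14, 8, 0, 7, 6]
  [-1, -2, 8, 2, -3, 0, 3]
  [0, -2, 8, 2, -2, 1, 0]
Answer: T*[4][3] = 6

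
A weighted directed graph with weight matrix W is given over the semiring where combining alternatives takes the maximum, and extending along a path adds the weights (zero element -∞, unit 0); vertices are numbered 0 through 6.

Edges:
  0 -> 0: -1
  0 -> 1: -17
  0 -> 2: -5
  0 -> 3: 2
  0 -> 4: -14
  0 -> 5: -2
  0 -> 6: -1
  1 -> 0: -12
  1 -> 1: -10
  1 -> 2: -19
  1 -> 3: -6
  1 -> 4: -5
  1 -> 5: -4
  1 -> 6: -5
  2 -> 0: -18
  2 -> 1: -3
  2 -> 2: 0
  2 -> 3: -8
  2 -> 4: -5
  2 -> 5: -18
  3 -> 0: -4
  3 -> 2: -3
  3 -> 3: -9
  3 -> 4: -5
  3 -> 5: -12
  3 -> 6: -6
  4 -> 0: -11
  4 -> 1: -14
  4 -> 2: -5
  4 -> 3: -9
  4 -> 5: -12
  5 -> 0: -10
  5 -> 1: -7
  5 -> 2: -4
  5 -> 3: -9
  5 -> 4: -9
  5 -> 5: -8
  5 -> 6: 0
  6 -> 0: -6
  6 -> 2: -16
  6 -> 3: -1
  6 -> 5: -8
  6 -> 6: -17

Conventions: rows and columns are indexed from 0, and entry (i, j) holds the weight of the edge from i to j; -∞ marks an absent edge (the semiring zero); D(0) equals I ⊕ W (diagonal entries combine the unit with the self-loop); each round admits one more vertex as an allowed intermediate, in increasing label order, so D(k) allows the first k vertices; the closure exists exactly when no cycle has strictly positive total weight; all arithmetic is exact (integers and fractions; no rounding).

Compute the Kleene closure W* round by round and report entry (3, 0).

D(0):
  [0, -17, -5, 2, -14, -2, -1]
  [-12, 0, -19, -6, -5, -4, -5]
  [-18, -3, 0, -8, -5, -18, -∞]
  [-4, -∞, -3, 0, -5, -12, -6]
  [-11, -14, -5, -9, 0, -12, -∞]
  [-10, -7, -4, -9, -9, 0, 0]
  [-6, -∞, -16, -1, -∞, -8, 0]
D(1):
  [0, -17, -5, 2, -14, -2, -1]
  [-12, 0, -17, -6, -5, -4, -5]
  [-18, -3, 0, -8, -5, -18, -19]
  [-4, -21, -3, 0, -5, -6, -5]
  [-11, -14, -5, -9, 0, -12, -12]
  [-10, -7, -4, -8, -9, 0, 0]
  [-6, -23, -11, -1, -20, -8, 0]
D(2):
  [0, -17, -5, 2, -14, -2, -1]
  [-12, 0, -17, -6, -5, -4, -5]
  [-15, -3, 0, -8, -5, -7, -8]
  [-4, -21, -3, 0, -5, -6, -5]
  [-11, -14, -5, -9, 0, -12, -12]
  [-10, -7, -4, -8, -9, 0, 0]
  [-6, -23, -11, -1, -20, -8, 0]
D(3):
  [0, -8, -5, 2, -10, -2, -1]
  [-12, 0, -17, -6, -5, -4, -5]
  [-15, -3, 0, -8, -5, -7, -8]
  [-4, -6, -3, 0, -5, -6, -5]
  [-11, -8, -5, -9, 0, -12, -12]
  [-10, -7, -4, -8, -9, 0, 0]
  [-6, -14, -11, -1, -16, -8, 0]
D(4):
  [0, -4, -1, 2, -3, -2, -1]
  [-10, 0, -9, -6, -5, -4, -5]
  [-12, -3, 0, -8, -5, -7, -8]
  [-4, -6, -3, 0, -5, -6, -5]
  [-11, -8, -5, -9, 0, -12, -12]
  [-10, -7, -4, -8, -9, 0, 0]
  [-5, -7, -4, -1, -6, -7, 0]
D(5):
  [0, -4, -1, 2, -3, -2, -1]
  [-10, 0, -9, -6, -5, -4, -5]
  [-12, -3, 0, -8, -5, -7, -8]
  [-4, -6, -3, 0, -5, -6, -5]
  [-11, -8, -5, -9, 0, -12, -12]
  [-10, -7, -4, -8, -9, 0, 0]
  [-5, -7, -4, -1, -6, -7, 0]
D(6):
  [0, -4, -1, 2, -3, -2, -1]
  [-10, 0, -8, -6, -5, -4, -4]
  [-12, -3, 0, -8, -5, -7, -7]
  [-4, -6, -3, 0, -5, -6, -5]
  [-11, -8, -5, -9, 0, -12, -12]
  [-10, -7, -4, -8, -9, 0, 0]
  [-5, -7, -4, -1, -6, -7, 0]
D(7):
  [0, -4, -1, 2, -3, -2, -1]
  [-9, 0, -8, -5, -5, -4, -4]
  [-12, -3, 0, -8, -5, -7, -7]
  [-4, -6, -3, 0, -5, -6, -5]
  [-11, -8, -5, -9, 0, -12, -12]
  [-5, -7, -4, -1, -6, 0, 0]
  [-5, -7, -4, -1, -6, -7, 0]
Answer: W*[3][0] = -4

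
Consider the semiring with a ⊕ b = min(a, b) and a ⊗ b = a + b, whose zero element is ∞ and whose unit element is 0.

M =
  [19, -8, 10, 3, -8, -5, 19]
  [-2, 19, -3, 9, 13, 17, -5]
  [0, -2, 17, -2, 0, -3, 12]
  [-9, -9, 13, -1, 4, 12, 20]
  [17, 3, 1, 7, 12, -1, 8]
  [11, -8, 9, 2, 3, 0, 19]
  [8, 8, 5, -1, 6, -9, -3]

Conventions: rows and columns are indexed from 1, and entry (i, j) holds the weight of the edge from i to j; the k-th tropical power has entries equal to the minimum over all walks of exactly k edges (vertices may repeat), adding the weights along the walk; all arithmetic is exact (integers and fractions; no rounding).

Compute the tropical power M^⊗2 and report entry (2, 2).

M^⊗2:
  [-10, -13, -11, -3, -2, -9, -13]
  [-3, -10, 0, -6, -10, -14, -8]
  [-11, -11, -5, -3, -8, -5, -7]
  [-11, -17, -12, -6, -17, -14, -14]
  [-2, -9, 0, -1, 1, -2, -2]
  [-10, -8, -11, 1, 3, 0, -13]
  [-10, -17, 0, -7, -6, -12, -6]
Key observation: the optimum is the walk 2->1->2, with weight (-2) + (-8) = -10.
Optimal value attained by: walk 2->1->2.
Answer: (M^⊗2)[2][2] = -10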